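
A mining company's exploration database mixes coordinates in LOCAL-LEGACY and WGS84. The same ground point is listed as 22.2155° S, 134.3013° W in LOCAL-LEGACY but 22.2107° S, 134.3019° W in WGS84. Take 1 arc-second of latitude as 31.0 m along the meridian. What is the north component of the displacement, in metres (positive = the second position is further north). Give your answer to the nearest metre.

Δφ = -22.2107° − -22.2155° = +0.0048°; Δλ = -134.3019° − -134.3013° = -0.0006°.
1° of latitude = 3600 × 31.00 = 111600 m.
ΔN = Δφ × 111600 = 535.7 m; ΔE = Δλ × 111600 × cos(-22.2155°) = -0.0006 × 111600 × 0.925768 = -62.0 m.

ΔN = 536 m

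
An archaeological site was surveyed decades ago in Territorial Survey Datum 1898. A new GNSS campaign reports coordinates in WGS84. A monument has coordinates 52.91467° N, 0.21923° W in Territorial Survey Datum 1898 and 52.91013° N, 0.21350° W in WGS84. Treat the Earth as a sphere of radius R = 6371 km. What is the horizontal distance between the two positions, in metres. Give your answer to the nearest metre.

Δφ = 52.91013° − 52.91467° = -0.00454°; Δλ = -0.21350° − -0.21923° = +0.00573°.
1° along a meridian = πR/180 = 111195 m.
ΔN = Δφ × 111195 = -504.8 m; ΔE = Δλ × 111195 × cos(52.91467°) = +0.00573 × 111195 × 0.603004 = 384.2 m.
Distance = √(ΔE² + ΔN²) = √(384.2² + (-504.8)²) = 634.4 m.

634 m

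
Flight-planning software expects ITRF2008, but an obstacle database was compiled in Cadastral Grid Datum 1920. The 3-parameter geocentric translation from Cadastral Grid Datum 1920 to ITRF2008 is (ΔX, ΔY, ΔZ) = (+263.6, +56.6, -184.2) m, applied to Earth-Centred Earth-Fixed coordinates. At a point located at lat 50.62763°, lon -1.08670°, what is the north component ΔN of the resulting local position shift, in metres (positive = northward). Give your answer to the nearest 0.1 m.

ΔN = -319.8 m

At φ = 50.62763°, λ = -1.08670°: sin φ = 0.773040, cos φ = 0.634358, sin λ = -0.018965, cos λ = 0.999820.
ΔN = −sin φ cos λ·ΔX − sin φ sin λ·ΔY + cos φ·ΔZ = −(0.773040)(0.999820)(263.6) − (0.773040)(-0.018965)(56.6) + (0.634358)(-184.2) = -319.76 m.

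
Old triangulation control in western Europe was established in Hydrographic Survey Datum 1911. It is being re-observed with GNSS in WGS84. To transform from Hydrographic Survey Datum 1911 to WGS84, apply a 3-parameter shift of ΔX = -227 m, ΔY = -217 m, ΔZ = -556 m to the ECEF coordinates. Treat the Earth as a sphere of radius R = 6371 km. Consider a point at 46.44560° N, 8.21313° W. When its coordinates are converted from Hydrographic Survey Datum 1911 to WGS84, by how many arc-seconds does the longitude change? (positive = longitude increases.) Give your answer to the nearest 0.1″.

sin φ = 0.724720, cos φ = 0.689043, sin λ = -0.142856, cos λ = 0.989744.
East component: ΔE = −sin λ·ΔX + cos λ·ΔY = −(-0.142856)(-227) + (0.989744)(-217) = -247.20 m.
1° of latitude spans πR/180 = 111195 m; at latitude φ, 1° of longitude spans that × cos φ = 76618.1 m, so Δλ = -247.20 / 76618.1 × 3600 = -11.615″.

Δλ = -11.6″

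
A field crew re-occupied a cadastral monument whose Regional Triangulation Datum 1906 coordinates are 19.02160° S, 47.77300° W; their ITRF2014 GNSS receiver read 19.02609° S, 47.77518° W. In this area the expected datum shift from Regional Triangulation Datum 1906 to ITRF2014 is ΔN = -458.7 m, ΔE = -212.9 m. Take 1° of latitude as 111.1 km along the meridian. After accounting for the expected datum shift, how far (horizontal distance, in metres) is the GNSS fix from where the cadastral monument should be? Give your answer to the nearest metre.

Observed coordinate differences: Δφ = -0.00449°, Δλ = -0.00218°.
Converting to metres (1° lat = 111100 m, cos φ = 0.945396): observed ΔN = -498.8 m, observed ΔE = -229.0 m.
Subtracting the expected shift leaves a residual of -498.8 − (-458.7) = -40.1 m north and -229.0 − (-212.9) = -16.1 m east.
Residual distance = √((-40.1)² + (-16.1)²) = 43.2 m.

43 m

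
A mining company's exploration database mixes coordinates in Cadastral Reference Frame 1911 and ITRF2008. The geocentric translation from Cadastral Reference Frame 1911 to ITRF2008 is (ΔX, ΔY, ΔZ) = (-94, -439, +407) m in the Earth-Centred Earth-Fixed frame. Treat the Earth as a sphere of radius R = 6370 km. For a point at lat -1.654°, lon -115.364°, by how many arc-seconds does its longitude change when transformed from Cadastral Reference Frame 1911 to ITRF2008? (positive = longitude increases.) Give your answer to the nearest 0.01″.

sin φ = -0.028864, cos φ = 0.999583, sin λ = -0.903605, cos λ = -0.428367.
East component: ΔE = −sin λ·ΔX + cos λ·ΔY = −(-0.903605)(-94) + (-0.428367)(-439) = 103.11 m.
1° of latitude spans πR/180 = 111177 m; at latitude φ, 1° of longitude spans that × cos φ = 111131.2 m, so Δλ = 103.11 / 111131.2 × 3600 = 3.340″.

Δλ = 3.34″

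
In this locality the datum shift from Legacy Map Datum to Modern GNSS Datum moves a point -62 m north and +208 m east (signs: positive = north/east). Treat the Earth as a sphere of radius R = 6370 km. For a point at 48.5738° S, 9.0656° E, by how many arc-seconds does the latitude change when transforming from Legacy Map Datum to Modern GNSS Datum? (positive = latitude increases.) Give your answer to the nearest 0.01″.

Δφ = -2.01″

On a sphere of radius R, 1 rad of latitude = R, so Δφ = ΔN / R = -62.0 / 6370000 = -9.7331e-06 rad = -2.008″.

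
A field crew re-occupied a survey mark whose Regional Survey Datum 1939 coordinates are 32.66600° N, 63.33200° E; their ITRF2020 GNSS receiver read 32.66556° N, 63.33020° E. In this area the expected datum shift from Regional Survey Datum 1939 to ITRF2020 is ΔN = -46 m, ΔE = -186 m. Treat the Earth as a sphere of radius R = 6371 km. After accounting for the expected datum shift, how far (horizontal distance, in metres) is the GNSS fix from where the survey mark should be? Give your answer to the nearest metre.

18 m

Observed coordinate differences: Δφ = -0.00044°, Δλ = -0.00180°.
Converting to metres (1° lat = 111195 m, cos φ = 0.841831): observed ΔN = -48.9 m, observed ΔE = -168.5 m.
Subtracting the expected shift leaves a residual of -48.9 − (-46) = -2.9 m north and -168.5 − (-186) = 17.5 m east.
Residual distance = √((-2.9)² + 17.5²) = 17.7 m.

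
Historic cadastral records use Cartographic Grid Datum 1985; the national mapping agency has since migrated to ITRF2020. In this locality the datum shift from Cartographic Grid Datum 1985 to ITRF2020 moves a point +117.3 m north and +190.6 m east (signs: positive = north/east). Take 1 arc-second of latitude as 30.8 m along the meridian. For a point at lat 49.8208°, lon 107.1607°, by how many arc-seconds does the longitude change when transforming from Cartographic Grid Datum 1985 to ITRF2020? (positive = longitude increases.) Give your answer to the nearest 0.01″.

At latitude 49.8208°, cos φ = 0.645180.
1″ of longitude at this latitude = 30.80 × cos φ = 19.8716 m, so Δλ = 190.6 / 19.8716 = 9.592″.

Δλ = 9.59″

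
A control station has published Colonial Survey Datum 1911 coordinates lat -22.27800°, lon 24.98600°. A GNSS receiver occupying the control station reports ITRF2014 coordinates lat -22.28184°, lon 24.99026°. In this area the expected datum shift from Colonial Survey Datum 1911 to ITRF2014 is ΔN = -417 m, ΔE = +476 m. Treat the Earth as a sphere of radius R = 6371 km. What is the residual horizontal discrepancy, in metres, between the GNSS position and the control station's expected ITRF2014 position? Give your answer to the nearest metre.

Observed coordinate differences: Δφ = -0.00384°, Δλ = +0.00426°.
Converting to metres (1° lat = 111195 m, cos φ = 0.925355): observed ΔN = -427.0 m, observed ΔE = 438.3 m.
Subtracting the expected shift leaves a residual of -427.0 − (-417) = -10.0 m north and 438.3 − (476) = -37.7 m east.
Residual distance = √((-10.0)² + (-37.7)²) = 39.0 m.

39 m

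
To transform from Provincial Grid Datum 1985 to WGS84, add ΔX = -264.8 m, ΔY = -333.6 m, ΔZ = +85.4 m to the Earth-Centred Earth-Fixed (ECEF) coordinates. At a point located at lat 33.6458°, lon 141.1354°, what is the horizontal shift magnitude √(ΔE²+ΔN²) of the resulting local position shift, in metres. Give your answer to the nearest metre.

432 m

The local east axis at (φ, λ) is (−sin λ, cos λ, 0), so ΔE = −sin(141.1354°)·(-264.8) + cos(141.1354°)·(-333.6) = 425.91 m.
The local north axis is (−sin φ cos λ, −sin φ sin λ, cos φ), giving ΔN = -114.236 + 115.980 + 71.094 = 72.84 m.
Horizontal magnitude = √(ΔE² + ΔN²) = √(425.91² + 72.84²) = 432.09 m.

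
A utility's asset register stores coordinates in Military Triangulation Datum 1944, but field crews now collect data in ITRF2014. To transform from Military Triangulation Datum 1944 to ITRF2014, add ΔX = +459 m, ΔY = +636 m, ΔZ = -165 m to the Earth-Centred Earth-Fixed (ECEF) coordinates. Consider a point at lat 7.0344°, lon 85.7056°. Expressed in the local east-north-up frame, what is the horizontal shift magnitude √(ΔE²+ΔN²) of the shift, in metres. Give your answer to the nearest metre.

The local east axis at (φ, λ) is (−sin λ, cos λ, 0), so ΔE = −sin(85.7056°)·459 + cos(85.7056°)·636 = -410.09 m.
The local north axis is (−sin φ cos λ, −sin φ sin λ, cos φ), giving ΔN = -4.209 − 77.669 − 163.758 = -245.64 m.
Horizontal magnitude = √(ΔE² + ΔN²) = √((-410.09)² + (-245.64)²) = 478.03 m.

478 m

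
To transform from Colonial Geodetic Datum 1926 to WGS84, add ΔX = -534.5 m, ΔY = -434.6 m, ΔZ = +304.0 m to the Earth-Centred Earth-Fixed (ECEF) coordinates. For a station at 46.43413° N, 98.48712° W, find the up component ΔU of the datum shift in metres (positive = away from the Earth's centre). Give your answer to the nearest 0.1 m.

The local up (radial) axis is (cos φ cos λ, cos φ sin λ, sin φ), giving ΔU = 54.367 + 296.241 + 220.273 = 570.88 m.

ΔU = 570.9 m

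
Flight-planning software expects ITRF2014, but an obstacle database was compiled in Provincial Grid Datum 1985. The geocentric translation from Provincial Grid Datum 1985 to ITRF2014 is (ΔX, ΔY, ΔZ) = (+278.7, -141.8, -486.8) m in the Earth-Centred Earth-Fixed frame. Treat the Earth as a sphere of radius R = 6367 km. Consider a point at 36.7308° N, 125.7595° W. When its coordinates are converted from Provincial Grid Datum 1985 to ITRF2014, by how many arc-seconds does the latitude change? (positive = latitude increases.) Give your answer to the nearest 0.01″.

Δφ = -11.71″

sin φ = 0.598056, cos φ = 0.801454, sin λ = -0.811477, cos λ = -0.584384.
North component: ΔN = −sin φ cos λ·ΔX − sin φ sin λ·ΔY + cos φ·ΔZ = −(0.598056)(-0.584384)(278.7) − (0.598056)(-0.811477)(-141.8) + (0.801454)(-486.8) = -361.56 m.
1° of latitude spans πR/180 = 111125 m, so Δφ = -361.56 / 111125 × 3600 = -11.713″.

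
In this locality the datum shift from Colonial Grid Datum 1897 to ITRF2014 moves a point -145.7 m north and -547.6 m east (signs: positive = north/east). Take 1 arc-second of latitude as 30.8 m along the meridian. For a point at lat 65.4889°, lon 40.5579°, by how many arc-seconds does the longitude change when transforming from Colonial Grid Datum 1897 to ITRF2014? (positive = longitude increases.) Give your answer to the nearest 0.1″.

At latitude 65.4889°, cos φ = 0.414870.
1″ of longitude at this latitude = 30.80 × cos φ = 12.7780 m, so Δλ = -547.6 / 12.7780 = -42.855″.

Δλ = -42.9″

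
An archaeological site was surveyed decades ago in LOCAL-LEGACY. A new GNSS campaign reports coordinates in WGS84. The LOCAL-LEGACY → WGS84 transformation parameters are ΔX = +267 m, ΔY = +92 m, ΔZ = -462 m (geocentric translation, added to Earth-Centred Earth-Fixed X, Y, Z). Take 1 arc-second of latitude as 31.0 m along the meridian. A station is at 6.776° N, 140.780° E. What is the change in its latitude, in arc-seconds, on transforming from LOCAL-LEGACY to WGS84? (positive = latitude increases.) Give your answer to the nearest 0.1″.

Δφ = -14.2″

sin φ = 0.117988, cos φ = 0.993015, sin λ = 0.632300, cos λ = -0.774724.
North component: ΔN = −sin φ cos λ·ΔX − sin φ sin λ·ΔY + cos φ·ΔZ = −(0.117988)(-0.774724)(267) − (0.117988)(0.632300)(92) + (0.993015)(-462) = -441.23 m.
1° of latitude spans 3600 × 31.00 = 111600 m, so Δφ = -441.23 / 111600 × 3600 = -14.233″.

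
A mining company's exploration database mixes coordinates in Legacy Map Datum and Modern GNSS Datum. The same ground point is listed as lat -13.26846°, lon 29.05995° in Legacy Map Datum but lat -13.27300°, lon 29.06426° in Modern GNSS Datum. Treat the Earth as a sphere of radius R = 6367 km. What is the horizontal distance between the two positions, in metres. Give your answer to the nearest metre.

687 m

Δφ = -13.27300° − -13.26846° = -0.00454°; Δλ = 29.06426° − 29.05995° = +0.00431°.
1° along a meridian = πR/180 = 111125 m.
ΔN = Δφ × 111125 = -504.5 m; ΔE = Δλ × 111125 × cos(-13.26846°) = +0.00431 × 111125 × 0.973305 = 466.2 m.
Distance = √(ΔE² + ΔN²) = √(466.2² + (-504.5)²) = 686.9 m.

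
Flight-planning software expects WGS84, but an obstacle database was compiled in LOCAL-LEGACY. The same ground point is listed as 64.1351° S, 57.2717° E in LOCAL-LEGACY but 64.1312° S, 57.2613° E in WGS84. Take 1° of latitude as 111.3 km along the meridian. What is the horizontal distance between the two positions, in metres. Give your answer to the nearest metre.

Δφ = -64.1312° − -64.1351° = +0.0039°; Δλ = 57.2613° − 57.2717° = -0.0104°.
ΔN = Δφ × 111300 = 434.1 m; ΔE = Δλ × 111300 × cos(-64.1351°) = -0.0104 × 111300 × 0.436251 = -505.0 m.
Distance = √(ΔE² + ΔN²) = √((-505.0)² + 434.1²) = 665.9 m.

666 m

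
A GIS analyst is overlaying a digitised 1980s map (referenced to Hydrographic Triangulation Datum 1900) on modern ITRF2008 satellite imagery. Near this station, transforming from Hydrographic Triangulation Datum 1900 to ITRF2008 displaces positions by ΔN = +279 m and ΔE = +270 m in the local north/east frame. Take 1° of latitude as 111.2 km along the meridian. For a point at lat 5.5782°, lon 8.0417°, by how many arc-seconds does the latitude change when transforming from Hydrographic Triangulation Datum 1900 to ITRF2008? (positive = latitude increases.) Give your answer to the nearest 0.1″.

Δφ = 9.0″

1° of latitude = 111.2 km, so Δφ = 279.0 / 111200 = 0.0025090° = 9.032″.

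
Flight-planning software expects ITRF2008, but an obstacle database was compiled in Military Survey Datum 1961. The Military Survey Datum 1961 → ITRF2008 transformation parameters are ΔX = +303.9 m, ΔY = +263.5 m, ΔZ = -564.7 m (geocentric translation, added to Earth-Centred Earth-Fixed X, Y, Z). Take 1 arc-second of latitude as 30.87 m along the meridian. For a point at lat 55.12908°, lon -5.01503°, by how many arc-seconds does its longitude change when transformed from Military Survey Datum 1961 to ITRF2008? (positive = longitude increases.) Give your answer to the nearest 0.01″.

sin φ = 0.820442, cos φ = 0.571730, sin λ = -0.087417, cos λ = 0.996172.
East component: ΔE = −sin λ·ΔX + cos λ·ΔY = −(-0.087417)(303.9) + (0.996172)(263.5) = 289.06 m.
1° of latitude spans 3600 × 30.87 = 111132 m; at latitude φ, 1° of longitude spans that × cos φ = 63537.4 m, so Δλ = 289.06 / 63537.4 × 3600 = 16.378″.

Δλ = 16.38″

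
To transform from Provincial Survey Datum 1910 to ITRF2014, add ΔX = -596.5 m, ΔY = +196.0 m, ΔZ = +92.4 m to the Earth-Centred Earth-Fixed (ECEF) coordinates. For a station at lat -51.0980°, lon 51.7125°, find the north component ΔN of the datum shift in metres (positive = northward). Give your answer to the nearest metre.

ΔN = -110 m

At φ = -51.0980°, λ = 51.7125°: sin φ = -0.778221, cos φ = 0.627990, sin λ = 0.784912, cos λ = 0.619608.
ΔN = −sin φ cos λ·ΔX − sin φ sin λ·ΔY + cos φ·ΔZ = −(-0.778221)(0.619608)(-596.5) − (-0.778221)(0.784912)(196.0) + (0.627990)(92.4) = -109.88 m.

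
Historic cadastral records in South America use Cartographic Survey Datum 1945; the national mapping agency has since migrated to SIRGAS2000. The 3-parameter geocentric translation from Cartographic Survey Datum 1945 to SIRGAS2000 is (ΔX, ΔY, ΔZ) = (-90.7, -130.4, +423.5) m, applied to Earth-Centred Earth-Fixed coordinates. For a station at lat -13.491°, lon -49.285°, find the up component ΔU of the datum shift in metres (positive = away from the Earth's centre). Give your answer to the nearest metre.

ΔU = -60 m

The local up (radial) axis is (cos φ cos λ, cos φ sin λ, sin φ), giving ΔU = -57.531 + 96.111 − 98.799 = -60.22 m.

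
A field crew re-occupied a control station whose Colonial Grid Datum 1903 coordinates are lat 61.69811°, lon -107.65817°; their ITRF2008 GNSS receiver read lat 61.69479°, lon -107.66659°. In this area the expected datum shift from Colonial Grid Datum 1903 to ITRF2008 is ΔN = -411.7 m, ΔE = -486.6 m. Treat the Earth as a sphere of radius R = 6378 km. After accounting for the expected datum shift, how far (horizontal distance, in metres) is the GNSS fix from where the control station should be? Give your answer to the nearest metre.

60 m

Observed coordinate differences: Δφ = -0.00332°, Δλ = -0.00842°.
Converting to metres (1° lat = 111317 m, cos φ = 0.474117): observed ΔN = -369.6 m, observed ΔE = -444.4 m.
Subtracting the expected shift leaves a residual of -369.6 − (-411.7) = 42.1 m north and -444.4 − (-486.6) = 42.2 m east.
Residual distance = √(42.1² + 42.2²) = 59.6 m.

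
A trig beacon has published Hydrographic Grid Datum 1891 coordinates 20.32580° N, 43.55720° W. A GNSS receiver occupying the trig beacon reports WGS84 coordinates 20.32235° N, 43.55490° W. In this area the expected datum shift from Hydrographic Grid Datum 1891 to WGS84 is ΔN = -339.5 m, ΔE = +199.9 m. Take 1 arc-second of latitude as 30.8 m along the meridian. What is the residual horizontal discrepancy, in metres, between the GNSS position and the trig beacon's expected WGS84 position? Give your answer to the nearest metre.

58 m

Observed coordinate differences: Δφ = -0.00345°, Δλ = +0.00230°.
Converting to metres (1° lat = 110880 m, cos φ = 0.937733): observed ΔN = -382.5 m, observed ΔE = 239.1 m.
Subtracting the expected shift leaves a residual of -382.5 − (-339.5) = -43.0 m north and 239.1 − (199.9) = 39.2 m east.
Residual distance = √((-43.0)² + 39.2²) = 58.2 m.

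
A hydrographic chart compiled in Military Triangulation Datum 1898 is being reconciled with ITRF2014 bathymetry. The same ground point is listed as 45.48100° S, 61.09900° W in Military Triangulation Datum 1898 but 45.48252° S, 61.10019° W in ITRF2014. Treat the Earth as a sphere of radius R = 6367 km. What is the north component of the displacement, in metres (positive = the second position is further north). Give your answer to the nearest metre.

Δφ = -45.48252° − -45.48100° = -0.00152°; Δλ = -61.10019° − -61.09900° = -0.00119°.
1° along a meridian = πR/180 = 111125 m.
ΔN = Δφ × 111125 = -168.9 m; ΔE = Δλ × 111125 × cos(-45.48100°) = -0.00119 × 111125 × 0.701146 = -92.7 m.

ΔN = -169 m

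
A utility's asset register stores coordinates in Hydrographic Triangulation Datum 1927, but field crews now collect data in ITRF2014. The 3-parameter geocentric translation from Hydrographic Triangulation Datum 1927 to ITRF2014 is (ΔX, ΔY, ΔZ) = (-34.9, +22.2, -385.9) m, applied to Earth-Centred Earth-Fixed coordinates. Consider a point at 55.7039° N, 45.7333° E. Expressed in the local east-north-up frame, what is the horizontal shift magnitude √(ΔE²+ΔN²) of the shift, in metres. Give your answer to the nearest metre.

214 m

At φ = 55.7039°, λ = 45.7333°: sin φ = 0.826137, cos φ = 0.563470, sin λ = 0.716099, cos λ = 0.697999.
ΔE = −sin λ·ΔX + cos λ·ΔY = −(0.716099)·(-34.9) + (0.697999)·(22.2) = 40.49 m.
ΔN = −sin φ cos λ·ΔX − sin φ sin λ·ΔY + cos φ·ΔZ = −(0.826137)(0.697999)(-34.9) − (0.826137)(0.716099)(22.2) + (0.563470)(-385.9) = -210.45 m.
Horizontal magnitude = √(ΔE² + ΔN²) = √(40.49² + (-210.45)²) = 214.31 m.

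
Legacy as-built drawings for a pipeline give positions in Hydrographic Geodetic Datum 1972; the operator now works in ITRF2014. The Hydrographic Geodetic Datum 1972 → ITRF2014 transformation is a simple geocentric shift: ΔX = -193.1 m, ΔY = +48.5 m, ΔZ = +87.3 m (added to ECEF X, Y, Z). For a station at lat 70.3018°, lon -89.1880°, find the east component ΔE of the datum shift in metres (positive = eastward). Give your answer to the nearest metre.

At φ = 70.3018°, λ = -89.1880°: sin φ = 0.941481, cos φ = 0.337066, sin λ = -0.999900, cos λ = 0.014172.
ΔE = −sin λ·ΔX + cos λ·ΔY = −(-0.999900)·(-193.1) + (0.014172)·(48.5) = -192.39 m.

ΔE = -192 m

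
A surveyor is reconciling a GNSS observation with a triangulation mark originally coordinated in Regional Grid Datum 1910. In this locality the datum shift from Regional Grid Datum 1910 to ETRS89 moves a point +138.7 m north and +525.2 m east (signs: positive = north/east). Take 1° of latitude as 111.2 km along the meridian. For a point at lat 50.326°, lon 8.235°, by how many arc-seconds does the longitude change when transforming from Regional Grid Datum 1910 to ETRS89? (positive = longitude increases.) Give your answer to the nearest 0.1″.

Δλ = 26.6″

At latitude 50.326°, cos φ = 0.638419.
1° of longitude at this latitude = 111.2 × cos φ = 70.99 km, so Δλ = 525.2 / 70992.1 = 0.0073980° = 26.633″.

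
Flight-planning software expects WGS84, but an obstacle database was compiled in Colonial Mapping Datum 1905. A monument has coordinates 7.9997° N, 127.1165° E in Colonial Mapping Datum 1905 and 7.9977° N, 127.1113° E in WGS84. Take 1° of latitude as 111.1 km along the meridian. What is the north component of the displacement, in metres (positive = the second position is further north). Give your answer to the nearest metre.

Δφ = 7.9977° − 7.9997° = -0.0020°; Δλ = 127.1113° − 127.1165° = -0.0052°.
ΔN = Δφ × 111100 = -222.2 m; ΔE = Δλ × 111100 × cos(7.9997°) = -0.0052 × 111100 × 0.990269 = -572.1 m.

ΔN = -222 m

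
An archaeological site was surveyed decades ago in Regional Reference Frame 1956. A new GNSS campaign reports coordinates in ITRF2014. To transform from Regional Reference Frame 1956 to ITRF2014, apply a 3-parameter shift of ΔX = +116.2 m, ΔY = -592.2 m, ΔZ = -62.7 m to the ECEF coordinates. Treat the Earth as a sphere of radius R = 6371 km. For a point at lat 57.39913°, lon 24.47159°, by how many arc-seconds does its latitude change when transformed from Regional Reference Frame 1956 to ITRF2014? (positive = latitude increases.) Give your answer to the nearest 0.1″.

sin φ = 0.842444, cos φ = 0.538784, sin λ = 0.414242, cos λ = 0.910167.
North component: ΔN = −sin φ cos λ·ΔX − sin φ sin λ·ΔY + cos φ·ΔZ = −(0.842444)(0.910167)(116.2) − (0.842444)(0.414242)(-592.2) + (0.538784)(-62.7) = 83.78 m.
1° of latitude spans πR/180 = 111195 m, so Δφ = 83.78 / 111195 × 3600 = 2.713″.

Δφ = 2.7″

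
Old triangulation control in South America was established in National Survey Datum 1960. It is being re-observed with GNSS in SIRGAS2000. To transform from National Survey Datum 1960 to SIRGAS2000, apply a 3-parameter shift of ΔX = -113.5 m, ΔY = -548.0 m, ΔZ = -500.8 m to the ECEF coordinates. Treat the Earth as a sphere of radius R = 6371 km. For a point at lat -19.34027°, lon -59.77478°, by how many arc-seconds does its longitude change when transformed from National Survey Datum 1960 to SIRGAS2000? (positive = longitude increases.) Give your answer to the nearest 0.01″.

Δλ = -12.83″

sin φ = -0.331178, cos φ = 0.943568, sin λ = -0.864053, cos λ = 0.503400.
East component: ΔE = −sin λ·ΔX + cos λ·ΔY = −(-0.864053)(-113.5) + (0.503400)(-548.0) = -373.93 m.
1° of latitude spans πR/180 = 111195 m; at latitude φ, 1° of longitude spans that × cos φ = 104920.0 m, so Δλ = -373.93 / 104920.0 × 3600 = -12.830″.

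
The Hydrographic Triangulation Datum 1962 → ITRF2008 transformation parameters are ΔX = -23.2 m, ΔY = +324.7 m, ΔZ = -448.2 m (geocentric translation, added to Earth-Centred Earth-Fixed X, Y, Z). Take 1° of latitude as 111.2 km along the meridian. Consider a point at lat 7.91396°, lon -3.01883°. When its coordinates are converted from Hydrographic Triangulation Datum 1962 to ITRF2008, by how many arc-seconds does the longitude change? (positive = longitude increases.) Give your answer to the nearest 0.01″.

sin φ = 0.137686, cos φ = 0.990476, sin λ = -0.052664, cos λ = 0.998612.
East component: ΔE = −sin λ·ΔX + cos λ·ΔY = −(-0.052664)(-23.2) + (0.998612)(324.7) = 323.03 m.
1° of latitude spans 111200 m; at latitude φ, 1° of longitude spans that × cos φ = 110140.9 m, so Δλ = 323.03 / 110140.9 × 3600 = 10.558″.

Δλ = 10.56″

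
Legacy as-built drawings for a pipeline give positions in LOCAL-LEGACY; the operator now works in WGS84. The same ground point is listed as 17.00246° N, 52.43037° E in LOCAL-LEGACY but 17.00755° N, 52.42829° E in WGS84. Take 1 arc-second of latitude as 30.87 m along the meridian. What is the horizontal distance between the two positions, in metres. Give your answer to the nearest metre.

Δφ = 17.00755° − 17.00246° = +0.00509°; Δλ = 52.42829° − 52.43037° = -0.00208°.
1° of latitude = 3600 × 30.87 = 111132 m.
ΔN = Δφ × 111132 = 565.7 m; ΔE = Δλ × 111132 × cos(17.00246°) = -0.00208 × 111132 × 0.956292 = -221.1 m.
Distance = √(ΔE² + ΔN²) = √((-221.1)² + 565.7²) = 607.3 m.

607 m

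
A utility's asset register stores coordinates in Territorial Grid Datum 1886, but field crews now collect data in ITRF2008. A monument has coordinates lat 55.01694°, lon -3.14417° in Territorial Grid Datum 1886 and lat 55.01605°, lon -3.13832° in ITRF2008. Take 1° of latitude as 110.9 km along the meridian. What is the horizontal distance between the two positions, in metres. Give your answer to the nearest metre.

385 m

Δφ = 55.01605° − 55.01694° = -0.00089°; Δλ = -3.13832° − -3.14417° = +0.00585°.
ΔN = Δφ × 110900 = -98.7 m; ΔE = Δλ × 110900 × cos(55.01694°) = +0.00585 × 110900 × 0.573334 = 372.0 m.
Distance = √(ΔE² + ΔN²) = √(372.0² + (-98.7)²) = 384.8 m.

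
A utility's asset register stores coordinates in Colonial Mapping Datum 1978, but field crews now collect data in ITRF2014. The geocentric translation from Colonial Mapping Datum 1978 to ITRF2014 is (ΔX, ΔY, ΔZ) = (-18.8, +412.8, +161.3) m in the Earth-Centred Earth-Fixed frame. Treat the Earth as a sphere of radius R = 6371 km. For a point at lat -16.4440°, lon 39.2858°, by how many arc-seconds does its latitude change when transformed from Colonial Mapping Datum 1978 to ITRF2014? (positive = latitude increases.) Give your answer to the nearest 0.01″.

Δφ = 7.27″

sin φ = -0.283078, cos φ = 0.959097, sin λ = 0.633189, cos λ = 0.773997.
North component: ΔN = −sin φ cos λ·ΔX − sin φ sin λ·ΔY + cos φ·ΔZ = −(-0.283078)(0.773997)(-18.8) − (-0.283078)(0.633189)(412.8) + (0.959097)(161.3) = 224.57 m.
1° of latitude spans πR/180 = 111195 m, so Δφ = 224.57 / 111195 × 3600 = 7.271″.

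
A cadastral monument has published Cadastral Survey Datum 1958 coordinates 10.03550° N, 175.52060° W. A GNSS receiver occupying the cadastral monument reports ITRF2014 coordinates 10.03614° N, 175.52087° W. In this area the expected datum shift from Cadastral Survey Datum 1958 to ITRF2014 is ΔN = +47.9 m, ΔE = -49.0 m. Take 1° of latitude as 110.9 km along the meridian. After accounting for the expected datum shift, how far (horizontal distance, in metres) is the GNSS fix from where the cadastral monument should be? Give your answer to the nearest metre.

30 m

Observed coordinate differences: Δφ = +0.00064°, Δλ = -0.00027°.
Converting to metres (1° lat = 110900 m, cos φ = 0.984700): observed ΔN = 71.0 m, observed ΔE = -29.5 m.
Subtracting the expected shift leaves a residual of 71.0 − (47.9) = 23.1 m north and -29.5 − (-49.0) = 19.5 m east.
Residual distance = √(23.1² + 19.5²) = 30.2 m.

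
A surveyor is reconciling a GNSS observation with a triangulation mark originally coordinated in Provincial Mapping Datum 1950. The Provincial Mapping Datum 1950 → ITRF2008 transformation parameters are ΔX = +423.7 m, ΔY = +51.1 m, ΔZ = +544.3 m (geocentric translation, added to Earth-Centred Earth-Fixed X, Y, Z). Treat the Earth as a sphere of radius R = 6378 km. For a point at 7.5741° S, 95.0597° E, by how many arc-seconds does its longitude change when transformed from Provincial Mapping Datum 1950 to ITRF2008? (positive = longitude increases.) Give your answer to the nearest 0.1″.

sin φ = -0.131808, cos φ = 0.991275, sin λ = 0.996103, cos λ = -0.088194.
East component: ΔE = −sin λ·ΔX + cos λ·ΔY = −(0.996103)(423.7) + (-0.088194)(51.1) = -426.56 m.
1° of latitude spans πR/180 = 111317 m; at latitude φ, 1° of longitude spans that × cos φ = 110345.9 m, so Δλ = -426.56 / 110345.9 × 3600 = -13.916″.

Δλ = -13.9″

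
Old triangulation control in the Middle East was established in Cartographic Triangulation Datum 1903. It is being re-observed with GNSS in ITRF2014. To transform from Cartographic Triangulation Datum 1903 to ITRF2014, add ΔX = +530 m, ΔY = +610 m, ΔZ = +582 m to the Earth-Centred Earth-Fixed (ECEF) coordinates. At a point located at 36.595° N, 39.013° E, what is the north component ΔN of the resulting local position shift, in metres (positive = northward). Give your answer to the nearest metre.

ΔN = -7 m

The local north axis is (−sin φ cos λ, −sin φ sin λ, cos φ), giving ΔN = -245.504 − 228.919 + 467.270 = -7.15 m.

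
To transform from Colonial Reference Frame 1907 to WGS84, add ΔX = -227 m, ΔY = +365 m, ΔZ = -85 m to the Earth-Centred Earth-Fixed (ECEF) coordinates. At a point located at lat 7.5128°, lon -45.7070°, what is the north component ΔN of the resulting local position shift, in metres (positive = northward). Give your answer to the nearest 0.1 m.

ΔN = -29.4 m

At φ = 7.5128°, λ = -45.7070°: sin φ = 0.130748, cos φ = 0.991416, sin λ = -0.715778, cos λ = 0.698328.
ΔN = −sin φ cos λ·ΔX − sin φ sin λ·ΔY + cos φ·ΔZ = −(0.130748)(0.698328)(-227) − (0.130748)(-0.715778)(365) + (0.991416)(-85) = -29.39 m.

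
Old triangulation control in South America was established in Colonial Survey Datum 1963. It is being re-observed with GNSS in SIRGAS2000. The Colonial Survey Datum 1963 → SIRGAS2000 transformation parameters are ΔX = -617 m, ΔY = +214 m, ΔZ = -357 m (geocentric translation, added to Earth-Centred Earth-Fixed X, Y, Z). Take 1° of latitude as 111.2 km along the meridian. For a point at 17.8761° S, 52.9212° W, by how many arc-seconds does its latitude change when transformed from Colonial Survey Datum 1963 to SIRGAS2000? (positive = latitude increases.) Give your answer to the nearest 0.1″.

Δφ = -16.4″

sin φ = -0.306960, cos φ = 0.951723, sin λ = -0.797807, cos λ = 0.602913.
North component: ΔN = −sin φ cos λ·ΔX − sin φ sin λ·ΔY + cos φ·ΔZ = −(-0.306960)(0.602913)(-617) − (-0.306960)(-0.797807)(214) + (0.951723)(-357) = -506.36 m.
1° of latitude spans 111200 m, so Δφ = -506.36 / 111200 × 3600 = -16.393″.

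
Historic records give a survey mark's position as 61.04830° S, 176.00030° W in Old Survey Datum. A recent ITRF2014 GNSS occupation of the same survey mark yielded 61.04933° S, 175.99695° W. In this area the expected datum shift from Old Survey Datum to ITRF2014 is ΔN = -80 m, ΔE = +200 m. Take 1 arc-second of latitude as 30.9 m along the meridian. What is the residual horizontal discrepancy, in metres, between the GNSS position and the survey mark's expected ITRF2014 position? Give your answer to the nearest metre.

Observed coordinate differences: Δφ = -0.00103°, Δλ = +0.00335°.
Converting to metres (1° lat = 111240 m, cos φ = 0.484072): observed ΔN = -114.6 m, observed ΔE = 180.4 m.
Subtracting the expected shift leaves a residual of -114.6 − (-80) = -34.6 m north and 180.4 − (200) = -19.6 m east.
Residual distance = √((-34.6)² + (-19.6)²) = 39.8 m.

40 m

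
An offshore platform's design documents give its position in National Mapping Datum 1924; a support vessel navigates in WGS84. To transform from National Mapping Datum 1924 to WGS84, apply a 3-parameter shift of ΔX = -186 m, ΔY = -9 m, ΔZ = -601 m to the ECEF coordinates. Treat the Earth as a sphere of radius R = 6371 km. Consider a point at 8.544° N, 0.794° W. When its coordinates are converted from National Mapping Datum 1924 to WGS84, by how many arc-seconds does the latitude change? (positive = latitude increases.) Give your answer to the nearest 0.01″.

Δφ = -18.35″

sin φ = 0.148569, cos φ = 0.988902, sin λ = -0.013857, cos λ = 0.999904.
North component: ΔN = −sin φ cos λ·ΔX − sin φ sin λ·ΔY + cos φ·ΔZ = −(0.148569)(0.999904)(-186) − (0.148569)(-0.013857)(-9) + (0.988902)(-601) = -566.72 m.
1° of latitude spans πR/180 = 111195 m, so Δφ = -566.72 / 111195 × 3600 = -18.348″.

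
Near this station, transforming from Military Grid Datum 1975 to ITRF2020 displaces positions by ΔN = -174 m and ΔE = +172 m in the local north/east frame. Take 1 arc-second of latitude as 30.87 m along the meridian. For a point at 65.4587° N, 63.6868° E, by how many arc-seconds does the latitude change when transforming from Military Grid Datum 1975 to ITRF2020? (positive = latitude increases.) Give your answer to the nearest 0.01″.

1″ of latitude = 30.87 m, so Δφ = -174.0 / 30.87 = -5.637″.

Δφ = -5.64″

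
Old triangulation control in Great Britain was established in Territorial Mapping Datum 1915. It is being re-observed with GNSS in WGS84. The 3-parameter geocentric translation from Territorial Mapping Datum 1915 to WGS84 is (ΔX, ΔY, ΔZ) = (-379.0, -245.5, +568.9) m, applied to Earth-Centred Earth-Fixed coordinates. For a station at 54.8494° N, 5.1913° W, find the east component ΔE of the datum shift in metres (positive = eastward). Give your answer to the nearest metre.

ΔE = -279 m

At φ = 54.8494°, λ = -5.1913°: sin φ = 0.817642, cos φ = 0.575728, sin λ = -0.090481, cos λ = 0.995898.
ΔE = −sin λ·ΔX + cos λ·ΔY = −(-0.090481)·(-379.0) + (0.995898)·(-245.5) = -278.79 m.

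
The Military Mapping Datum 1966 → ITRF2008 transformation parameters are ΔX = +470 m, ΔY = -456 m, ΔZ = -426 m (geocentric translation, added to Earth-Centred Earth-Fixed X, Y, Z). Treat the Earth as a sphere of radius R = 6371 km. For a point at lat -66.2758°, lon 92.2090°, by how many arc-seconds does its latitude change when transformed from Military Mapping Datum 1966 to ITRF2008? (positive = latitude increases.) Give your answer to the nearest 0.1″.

sin φ = -0.915493, cos φ = 0.402334, sin λ = 0.999257, cos λ = -0.038545.
North component: ΔN = −sin φ cos λ·ΔX − sin φ sin λ·ΔY + cos φ·ΔZ = −(-0.915493)(-0.038545)(470) − (-0.915493)(0.999257)(-456) + (0.402334)(-426) = -605.13 m.
1° of latitude spans πR/180 = 111195 m, so Δφ = -605.13 / 111195 × 3600 = -19.592″.

Δφ = -19.6″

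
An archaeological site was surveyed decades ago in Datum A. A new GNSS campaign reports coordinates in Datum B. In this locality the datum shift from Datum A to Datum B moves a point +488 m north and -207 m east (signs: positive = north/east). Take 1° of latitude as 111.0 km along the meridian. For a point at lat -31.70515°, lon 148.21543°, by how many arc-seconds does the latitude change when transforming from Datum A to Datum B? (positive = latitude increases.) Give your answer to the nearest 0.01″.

1° of latitude = 111.0 km, so Δφ = 488.0 / 111000 = 0.0043964° = 15.827″.

Δφ = 15.83″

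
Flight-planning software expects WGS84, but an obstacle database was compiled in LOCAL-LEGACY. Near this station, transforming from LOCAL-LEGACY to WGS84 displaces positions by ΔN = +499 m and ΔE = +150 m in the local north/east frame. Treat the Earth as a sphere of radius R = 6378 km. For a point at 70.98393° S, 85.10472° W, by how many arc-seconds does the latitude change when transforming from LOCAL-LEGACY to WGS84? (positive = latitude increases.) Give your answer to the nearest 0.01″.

Δφ = 16.14″

On a sphere of radius R, 1 rad of latitude = R, so Δφ = ΔN / R = 499.0 / 6378000 = 7.8238e-05 rad = 16.138″.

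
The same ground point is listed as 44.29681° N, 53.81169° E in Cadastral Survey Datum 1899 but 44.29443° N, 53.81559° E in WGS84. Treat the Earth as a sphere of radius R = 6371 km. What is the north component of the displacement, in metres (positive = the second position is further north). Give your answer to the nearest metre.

Δφ = 44.29443° − 44.29681° = -0.00238°; Δλ = 53.81559° − 53.81169° = +0.00390°.
1° along a meridian = πR/180 = 111195 m.
ΔN = Δφ × 111195 = -264.6 m; ΔE = Δλ × 111195 × cos(44.29681°) = +0.00390 × 111195 × 0.715732 = 310.4 m.

ΔN = -265 m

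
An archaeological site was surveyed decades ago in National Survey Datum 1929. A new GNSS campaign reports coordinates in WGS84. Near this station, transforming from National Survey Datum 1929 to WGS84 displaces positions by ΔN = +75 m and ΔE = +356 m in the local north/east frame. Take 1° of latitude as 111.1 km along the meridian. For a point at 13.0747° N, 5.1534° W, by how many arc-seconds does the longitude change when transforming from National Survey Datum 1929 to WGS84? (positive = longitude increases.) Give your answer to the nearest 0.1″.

At latitude 13.0747°, cos φ = 0.974076.
1° of longitude at this latitude = 111.1 × cos φ = 108.22 km, so Δλ = 356.0 / 108219.8 = 0.0032896° = 11.843″.

Δλ = 11.8″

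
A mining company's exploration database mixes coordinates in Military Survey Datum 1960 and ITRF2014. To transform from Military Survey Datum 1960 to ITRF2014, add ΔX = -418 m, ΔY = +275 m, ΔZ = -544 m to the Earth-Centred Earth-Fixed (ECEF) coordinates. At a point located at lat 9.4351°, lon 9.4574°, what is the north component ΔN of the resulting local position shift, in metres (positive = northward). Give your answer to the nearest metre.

The local north axis is (−sin φ cos λ, −sin φ sin λ, cos φ), giving ΔN = 67.592 − 7.407 − 536.641 = -476.46 m.

ΔN = -476 m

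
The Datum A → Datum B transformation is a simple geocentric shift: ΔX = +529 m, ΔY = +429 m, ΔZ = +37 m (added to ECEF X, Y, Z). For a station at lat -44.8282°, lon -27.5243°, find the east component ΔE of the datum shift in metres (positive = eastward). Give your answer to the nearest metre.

At φ = -44.8282°, λ = -27.5243°: sin φ = -0.704983, cos φ = 0.709224, sin λ = -0.462125, cos λ = 0.886815.
ΔE = −sin λ·ΔX + cos λ·ΔY = −(-0.462125)·(529) + (0.886815)·(429) = 624.91 m.

ΔE = 625 m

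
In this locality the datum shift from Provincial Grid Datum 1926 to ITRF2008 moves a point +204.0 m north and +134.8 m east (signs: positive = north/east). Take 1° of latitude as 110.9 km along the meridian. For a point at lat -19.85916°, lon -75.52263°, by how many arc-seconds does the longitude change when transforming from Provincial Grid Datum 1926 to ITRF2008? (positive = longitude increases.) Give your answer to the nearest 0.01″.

At latitude -19.85916°, cos φ = 0.940531.
1° of longitude at this latitude = 110.9 × cos φ = 104.30 km, so Δλ = 134.8 / 104304.8 = 0.0012924° = 4.653″.

Δλ = 4.65″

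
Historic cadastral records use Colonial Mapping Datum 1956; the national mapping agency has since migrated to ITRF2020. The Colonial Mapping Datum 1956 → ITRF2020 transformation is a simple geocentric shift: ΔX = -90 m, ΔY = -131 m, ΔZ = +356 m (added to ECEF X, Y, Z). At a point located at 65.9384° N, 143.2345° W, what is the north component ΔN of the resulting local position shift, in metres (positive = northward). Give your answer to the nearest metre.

The local north axis is (−sin φ cos λ, −sin φ sin λ, cos φ), giving ΔN = -65.833 − 71.596 + 145.148 = 7.72 m.

ΔN = 8 m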